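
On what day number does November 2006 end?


Month: November
Year: 2006
November is a 30-day month
Total: 30 days

30


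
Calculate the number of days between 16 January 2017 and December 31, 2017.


Start: January 16, 2017
End: December 31, 2017
Days left in January: 15
February: 28
March: 31
April: 30
May: 31
... plus remaining months
Sum of remaining months: 334
Total: 15 + 334 = 349

349


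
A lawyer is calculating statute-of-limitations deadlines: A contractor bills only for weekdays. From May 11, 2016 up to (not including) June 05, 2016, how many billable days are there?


Start: 2016-05-11 (Wednesday)
End (exclusive): 2016-06-05 (Sunday)
Total calendar days: 25
Full weeks: 25 // 7 = 3 -> 15 weekdays
Remaining 4 days starting on Wednesday:
  Wed(w), Thu(w), Fri(w), Sat(-) -> 3 weekdays
Total business days: 15 + 3 = 18

18


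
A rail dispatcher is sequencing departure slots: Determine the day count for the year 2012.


Year: 2012
Check leap year rules:
Divisible by 4? Yes
Divisible by 100? No
2012 is a leap year
Days: 366

366


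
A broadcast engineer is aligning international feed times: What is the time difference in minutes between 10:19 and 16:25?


Start time: 10:19 = 619 minutes from midnight
End time: 16:25 = 985 minutes from midnight
Difference: 985 - 619 = 366 minutes
That is 6 hours and 6 minutes

366


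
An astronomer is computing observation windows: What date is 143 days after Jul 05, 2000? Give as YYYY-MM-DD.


Start: 2000-07-05
Adding 143 days
Days remaining in July: 26
After July: 117 days still to add
August 2000: 31 days, 86 remaining
September 2000: 30 days, 56 remaining
October 2000: 31 days, 25 remaining
November 2000 has 30 days, need 25
Result: 2000-11-25

2000-11-25


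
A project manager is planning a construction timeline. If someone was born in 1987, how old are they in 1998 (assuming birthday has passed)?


Birth year: 1987
Current year: 1998
Age = current year - birth year
Age = 1998 - 1987 = 11

11


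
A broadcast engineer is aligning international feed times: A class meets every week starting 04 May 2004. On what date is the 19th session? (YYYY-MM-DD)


First occurrence: 2004-05-04 (occurrence 1)
Each occurrence is 7 days after the previous.
Occurrence 19 is 18 weeks after the first.
18 weeks = 126 days
2004-05-04 + 126 days = 2004-09-07

2004-09-07


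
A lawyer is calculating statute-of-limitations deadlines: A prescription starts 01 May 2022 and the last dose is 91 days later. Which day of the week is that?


Start: 2022-05-01 (Sunday)
Step 1 - find target date: add 91 days
  2022-05-01 + 91 days = 2022-07-31
Step 2 - day of week:
  91 mod 7 = 0
  Sunday + 0 days -> Sunday
Result: Sunday (2022-07-31)

Sunday


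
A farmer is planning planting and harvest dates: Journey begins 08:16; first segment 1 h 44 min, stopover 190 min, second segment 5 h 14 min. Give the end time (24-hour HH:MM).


Depart: 08:16
Leg 1: +104 min -> 10:00
Layover: +190 min -> 13:10
Leg 2: +314 min -> 18:24
Total travel: 608 minutes = 10h 8m
Arrival: 18:24

18:24


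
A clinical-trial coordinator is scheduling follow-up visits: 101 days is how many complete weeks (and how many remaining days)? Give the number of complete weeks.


Total days: 101
Days per week: 7
Division: 101 / 7 = 14 remainder 3
Complete weeks: 14
Remaining days: 3

14


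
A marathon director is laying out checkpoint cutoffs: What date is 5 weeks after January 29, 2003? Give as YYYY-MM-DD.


Start: 2003-01-29
Weeks to add: 5
Convert to days: 5 x 7 = 35 days
Add 35 days to 2003-01-29
Result: 2003-03-05

2003-03-05


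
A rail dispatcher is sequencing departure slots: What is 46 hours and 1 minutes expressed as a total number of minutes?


Hours: 46
Minutes: 1
Convert hours to minutes: 46 x 60 = 2760
Add remaining minutes: 2760 + 1 = 2761

2761


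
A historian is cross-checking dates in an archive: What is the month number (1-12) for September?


Calendar month order:
8. August
9. September <--
10. October
September is month number 9

9


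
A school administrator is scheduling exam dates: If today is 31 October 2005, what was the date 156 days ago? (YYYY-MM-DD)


Start: 2005-10-31
Subtracting 156 days
Days already passed in October: 31
After going back through October: 125 more days to subtract
September 2005: 30 days, 95 remaining
August 2005: 31 days, 64 remaining
July 2005: 31 days, 33 remaining
June 2005: 30 days, 3 remaining
Result: 2005-05-28

2005-05-28


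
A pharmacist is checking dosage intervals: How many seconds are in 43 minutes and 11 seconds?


Minutes: 43
Extra seconds: 11
Seconds per minute: 60
Minutes to seconds: 43 x 60 = 2580
Total: 2580 + 11 = 2591

2591


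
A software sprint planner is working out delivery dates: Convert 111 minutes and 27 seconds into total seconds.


Minutes: 111
Seconds: 27
Convert minutes to seconds: 111 x 60 = 6660
Add remaining seconds: 6660 + 27 = 6687

6687


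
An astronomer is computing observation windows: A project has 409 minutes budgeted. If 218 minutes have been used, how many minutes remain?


Total budget: 409 minutes
Time used: 218 minutes
Remaining: 409 - 218 = 191 minutes
Percent used: 53.3%
Percent remaining: 46.7%

191


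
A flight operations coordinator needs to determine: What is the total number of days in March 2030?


Month: March
Year: 2030
March is a 31-day month
Total: 31 days

31


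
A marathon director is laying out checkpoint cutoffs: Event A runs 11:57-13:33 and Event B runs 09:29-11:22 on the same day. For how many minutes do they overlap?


Interval A: [717, 813] minutes from midnight
Interval B: [569, 682] minutes from midnight
Overlap start = max(717, 569) = 717
Overlap end = min(813, 682) = 682
End <= start, so the intervals do not overlap: 0 minutes

0


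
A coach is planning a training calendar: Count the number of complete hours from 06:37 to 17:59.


Start: 06:37
End: 17:59
Hour difference: 17 - 6 = 11 hours
Minute difference: 59 - 37 = 22 minutes
Total minutes: 682
Complete hours: 682 / 60 = 11 (remainder 22)

11


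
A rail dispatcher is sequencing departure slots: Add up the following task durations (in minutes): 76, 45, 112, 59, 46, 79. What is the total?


Durations: 76, 45, 112, 59, 46, 79
Running sum: 76
+ 45 = 121
+ 112 = 233
+ 59 = 292
+ 46 = 338
+ 79 = 417
Total duration: 417 minutes
That is 6 hours and 57 minutes

417


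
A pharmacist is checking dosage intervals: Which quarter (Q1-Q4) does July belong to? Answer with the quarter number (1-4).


Month: July (month 7)
Q1: January-March (months 1-3)
Q2: April-June (months 4-6)
Q3: July-September (months 7-9)
Q4: October-December (months 10-12)
Month 7 falls in Q3

3


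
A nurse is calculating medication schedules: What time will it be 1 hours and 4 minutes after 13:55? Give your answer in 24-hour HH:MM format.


Start time: 13:55
Adding: 1 hours 4 minutes
Minutes: 55 + 4 = 59
Hours: 13 + 1 + 0 = 14
Result: 14:59

14:59


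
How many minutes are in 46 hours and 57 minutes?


Hours: 46
Extra minutes: 57
Minutes per hour: 60
Hours to minutes: 46 x 60 = 2760
Total: 2760 + 57 = 2817

2817


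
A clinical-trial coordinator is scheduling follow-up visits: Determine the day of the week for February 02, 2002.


Date: 2002-02-02
January 1, 2002 is a Tuesday
Day of year: 33
Offset from Jan 1: 32 days
32 mod 7 = 4
Result: Saturday

Saturday


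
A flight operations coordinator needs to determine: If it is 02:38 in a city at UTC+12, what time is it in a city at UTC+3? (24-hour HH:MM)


Local time: 02:38 at UTC+12 (offset 12h)
Target zone: UTC+3 (offset 3h)
Difference: 3 - (12) = -9 hours
Calculation: 2 + (-9) = -7
Wraparound: (-7) mod 24 = 17
Result: 17:38

17:38


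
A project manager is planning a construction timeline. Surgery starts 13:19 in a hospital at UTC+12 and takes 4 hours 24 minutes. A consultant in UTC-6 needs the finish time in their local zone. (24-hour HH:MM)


Start: 13:19 in UTC+12
Step 1 - add duration:
  minutes: 19 + 24 = 43
  hours: 13 + 4 + 0 = 17
  end in UTC+12: 17:43
Step 2 - convert UTC+12 -> UTC-6:
  offset difference: -6 - (12) = -18 hours
  17 + (-18) = -1 -> mod 24 = 23
Result: 23:43 in UTC-6

23:43


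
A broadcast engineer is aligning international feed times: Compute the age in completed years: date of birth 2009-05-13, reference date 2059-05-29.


Birth: 2009-05-13
Reference: 2059-05-29
Year difference: 2059 - 2009 = 50
Has birthday (05-13) occurred by 05-29? Yes
Age in full years: 50

50


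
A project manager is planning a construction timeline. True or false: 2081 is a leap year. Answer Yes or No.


Year: 2081
Divisible by 4? 2081 / 4 = 520.25 -> No
Not divisible by 4, so NOT a leap year

No


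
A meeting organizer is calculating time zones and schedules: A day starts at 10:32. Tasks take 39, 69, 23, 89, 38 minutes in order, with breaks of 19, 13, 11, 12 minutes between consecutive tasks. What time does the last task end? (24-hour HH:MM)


Start: 10:32 = 632 min from midnight
  after task 1 (39 min): 11:11
  after break (19 min): 11:30
  after task 2 (69 min): 12:39
  after break (13 min): 12:52
  after task 3 (23 min): 13:15
  after break (11 min): 13:26
  after task 4 (89 min): 14:55
  after break (12 min): 15:07
  after task 5 (38 min): 15:45
Total elapsed: 313 minutes
End time: 15:45

15:45


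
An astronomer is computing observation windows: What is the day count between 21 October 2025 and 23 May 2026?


Start date: 2025-10-21
End date: 2026-05-23
Oct 2025: +11 days
Nov 2025: +30 days
Dec 2025: +31 days
... (5 more months)
Total: 214 days

214


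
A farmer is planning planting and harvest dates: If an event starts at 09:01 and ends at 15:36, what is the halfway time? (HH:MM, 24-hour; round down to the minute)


Start time: 09:01 = 541 minutes from midnight
End time: 15:36 = 936 minutes from midnight
Sum: 541 + 936 = 1477
Midpoint: 1477 / 2 = 738 minutes
Convert: 738 / 60 = 12 hours, 18 minutes
Result: 12:18

12:18


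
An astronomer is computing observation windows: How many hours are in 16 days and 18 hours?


Days: 16
Extra hours: 18
Hours per day: 24
Days to hours: 16 x 24 = 384
Total: 384 + 18 = 402

402


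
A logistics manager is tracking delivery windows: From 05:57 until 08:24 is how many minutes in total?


Start time: 05:57 = 357 minutes from midnight
End time: 08:24 = 504 minutes from midnight
Difference: 504 - 357 = 147 minutes
That is 2 hours and 27 minutes

147


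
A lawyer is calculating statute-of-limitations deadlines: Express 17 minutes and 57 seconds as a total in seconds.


Minutes: 17
Seconds: 57
Convert minutes to seconds: 17 x 60 = 1020
Add remaining seconds: 1020 + 57 = 1077

1077


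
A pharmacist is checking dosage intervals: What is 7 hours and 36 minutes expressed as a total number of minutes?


Hours: 7
Minutes: 36
Convert hours to minutes: 7 x 60 = 420
Add remaining minutes: 420 + 36 = 456

456


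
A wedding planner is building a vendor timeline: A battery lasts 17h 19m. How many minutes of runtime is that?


Hours: 17
Extra minutes: 19
Minutes per hour: 60
Hours to minutes: 17 x 60 = 1020
Total: 1020 + 19 = 1039

1039


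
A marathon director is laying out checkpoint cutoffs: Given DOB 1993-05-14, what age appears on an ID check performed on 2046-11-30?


Birth: 1993-05-14
Reference: 2046-11-30
Year difference: 2046 - 1993 = 53
Has birthday (05-14) occurred by 11-30? Yes
Age in full years: 53

53


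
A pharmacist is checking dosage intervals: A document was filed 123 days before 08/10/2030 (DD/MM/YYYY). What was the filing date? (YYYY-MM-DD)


Start: 2030-10-08
Subtracting 123 days
Days already passed in October: 8
After going back through October: 115 more days to subtract
September 2030: 30 days, 85 remaining
August 2030: 31 days, 54 remaining
July 2030: 31 days, 23 remaining
June 2030 has 30 days, need 23
Result: 2030-06-07

2030-06-07


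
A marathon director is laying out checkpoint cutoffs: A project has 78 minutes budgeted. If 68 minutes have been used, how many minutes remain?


Total budget: 78 minutes
Time used: 68 minutes
Remaining: 78 - 68 = 10 minutes
Percent used: 87.2%
Percent remaining: 12.8%

10


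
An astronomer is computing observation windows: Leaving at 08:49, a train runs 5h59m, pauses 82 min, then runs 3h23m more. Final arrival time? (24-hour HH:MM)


Depart: 08:49
Leg 1: +359 min -> 14:48
Layover: +82 min -> 16:10
Leg 2: +203 min -> 19:33
Total travel: 644 minutes = 10h 44m
Arrival: 19:33

19:33


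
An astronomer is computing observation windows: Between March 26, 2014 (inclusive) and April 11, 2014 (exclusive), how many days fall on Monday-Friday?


Start: 2014-03-26 (Wednesday)
End (exclusive): 2014-04-11 (Friday)
Total calendar days: 16
Full weeks: 16 // 7 = 2 -> 10 weekdays
Remaining 2 days starting on Wednesday:
  Wed(w), Thu(w) -> 2 weekdays
Total business days: 10 + 2 = 12

12


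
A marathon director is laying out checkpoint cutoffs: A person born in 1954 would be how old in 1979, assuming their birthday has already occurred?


Birth year: 1954
Current year: 1979
Age = current year - birth year
Age = 1979 - 1954 = 25

25


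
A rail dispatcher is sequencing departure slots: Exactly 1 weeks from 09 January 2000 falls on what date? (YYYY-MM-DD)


Start: 2000-01-09
Weeks to add: 1
Convert to days: 1 x 7 = 7 days
Add 7 days to 2000-01-09
Result: 2000-01-16

2000-01-16


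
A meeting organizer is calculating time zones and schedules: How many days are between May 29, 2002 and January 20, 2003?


Start date: 2002-05-29
End date: 2003-01-20
May 2002: +3 days
Jun 2002: +30 days
Jul 2002: +31 days
... (6 more months)
Total: 236 days

236


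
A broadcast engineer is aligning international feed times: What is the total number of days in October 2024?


Month: October
Year: 2024
October is a 31-day month
Total: 31 days

31


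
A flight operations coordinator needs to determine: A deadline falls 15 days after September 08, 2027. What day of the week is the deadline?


Start: 2027-09-08 (Wednesday)
Step 1 - find target date: add 15 days
  2027-09-08 + 15 days = 2027-09-23
Step 2 - day of week:
  15 mod 7 = 1
  Wednesday + 1 days -> Thursday
Result: Thursday (2027-09-23)

Thursday


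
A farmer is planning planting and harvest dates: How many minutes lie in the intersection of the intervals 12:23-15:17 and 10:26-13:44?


Interval A: [743, 917] minutes from midnight
Interval B: [626, 824] minutes from midnight
Overlap start = max(743, 626) = 743
Overlap end = min(917, 824) = 824
Overlap = 824 - 743 = 81 minutes

81


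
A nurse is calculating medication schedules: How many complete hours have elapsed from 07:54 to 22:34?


Start: 07:54
End: 22:34
Hour difference: 22 - 7 = 15 hours
Minute difference: 34 - 54 = -20 minutes
Total minutes: 880
Complete hours: 880 / 60 = 14 (remainder 40)

14


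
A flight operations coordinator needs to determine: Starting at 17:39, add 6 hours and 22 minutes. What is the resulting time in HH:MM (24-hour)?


Start time: 17:39
Adding: 6 hours 22 minutes
Minutes: 39 + 22 = 61
Minute overflow: 61 >= 60, so carry 1 hour, minutes = 1
Hours: 17 + 6 + 1 = 24
Hour wraparound: 24 mod 24 = 0
Result: 00:01

00:01


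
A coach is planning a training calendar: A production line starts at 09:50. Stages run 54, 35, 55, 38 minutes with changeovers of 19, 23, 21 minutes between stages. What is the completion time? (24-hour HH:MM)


Start: 09:50 = 590 min from midnight
  after task 1 (54 min): 10:44
  after break (19 min): 11:03
  after task 2 (35 min): 11:38
  after break (23 min): 12:01
  after task 3 (55 min): 12:56
  after break (21 min): 13:17
  after task 4 (38 min): 13:55
Total elapsed: 245 minutes
End time: 13:55

13:55


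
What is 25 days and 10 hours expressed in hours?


Days: 25
Extra hours: 10
Hours per day: 24
Days to hours: 25 x 24 = 600
Total: 600 + 10 = 610

610


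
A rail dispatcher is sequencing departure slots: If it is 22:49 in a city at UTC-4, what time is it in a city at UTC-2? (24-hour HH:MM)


Local time: 22:49 at UTC-4 (offset -4h)
Target zone: UTC-2 (offset -2h)
Difference: -2 - (-4) = 2 hours
Calculation: 22 + (2) = 24
Wraparound: (24) mod 24 = 0
Result: 00:49

00:49


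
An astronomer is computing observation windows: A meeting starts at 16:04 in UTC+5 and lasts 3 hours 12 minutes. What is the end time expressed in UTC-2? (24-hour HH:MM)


Start: 16:04 in UTC+5
Step 1 - add duration:
  minutes: 4 + 12 = 16
  hours: 16 + 3 + 0 = 19
  end in UTC+5: 19:16
Step 2 - convert UTC+5 -> UTC-2:
  offset difference: -2 - (5) = -7 hours
  19 + (-7) = 12 -> mod 24 = 12
Result: 12:16 in UTC-2

12:16


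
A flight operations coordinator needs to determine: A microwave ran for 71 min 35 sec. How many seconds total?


Minutes: 71
Extra seconds: 35
Seconds per minute: 60
Minutes to seconds: 71 x 60 = 4260
Total: 4260 + 35 = 4295

4295


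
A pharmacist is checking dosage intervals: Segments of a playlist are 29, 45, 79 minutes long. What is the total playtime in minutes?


Durations: 29, 45, 79
Running sum: 29
+ 45 = 74
+ 79 = 153
Total duration: 153 minutes
That is 2 hours and 33 minutes

153


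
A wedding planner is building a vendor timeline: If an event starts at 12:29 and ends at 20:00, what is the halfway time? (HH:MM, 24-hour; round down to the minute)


Start time: 12:29 = 749 minutes from midnight
End time: 20:00 = 1200 minutes from midnight
Sum: 749 + 1200 = 1949
Midpoint: 1949 / 2 = 974 minutes
Convert: 974 / 60 = 16 hours, 14 minutes
Result: 16:14

16:14


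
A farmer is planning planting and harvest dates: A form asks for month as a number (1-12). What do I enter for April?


Calendar month order:
3. March
4. April <--
5. May
April is month number 4

4


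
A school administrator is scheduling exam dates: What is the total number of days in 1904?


Year: 1904
Check leap year rules:
Divisible by 4? Yes
Divisible by 100? No
1904 is a leap year
Days: 366

366


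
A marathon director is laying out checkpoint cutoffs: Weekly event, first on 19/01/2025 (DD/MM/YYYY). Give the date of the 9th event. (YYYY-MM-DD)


First occurrence: 2025-01-19 (occurrence 1)
Each occurrence is 7 days after the previous.
Occurrence 9 is 8 weeks after the first.
8 weeks = 56 days
2025-01-19 + 56 days = 2025-03-16

2025-03-16


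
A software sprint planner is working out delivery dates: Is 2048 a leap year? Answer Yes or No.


Year: 2048
Divisible by 4? 2048 / 4 = 512.0 -> Yes
Divisible by 100? 2048 / 100 = 20.48 -> No
Divisible by 4 but not 100, so it IS a leap year

Yes


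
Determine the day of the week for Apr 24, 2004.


Date: 2004-04-24
January 1, 2004 is a Thursday
Day of year: 115
Offset from Jan 1: 114 days
114 mod 7 = 2
Result: Saturday

Saturday


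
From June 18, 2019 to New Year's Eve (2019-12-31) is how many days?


Start: June 18, 2019
End: December 31, 2019
Days left in June: 12
July: 31
August: 31
September: 30
October: 31
... plus remaining months
Sum of remaining months: 184
Total: 12 + 184 = 196

196


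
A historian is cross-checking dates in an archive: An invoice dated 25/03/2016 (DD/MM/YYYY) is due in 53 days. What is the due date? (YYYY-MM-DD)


Start: 2016-03-25
Adding 53 days
Days remaining in March: 6
After March: 47 days still to add
April 2016: 30 days, 17 remaining
May 2016 has 31 days, need 17
Result: 2016-05-17

2016-05-17


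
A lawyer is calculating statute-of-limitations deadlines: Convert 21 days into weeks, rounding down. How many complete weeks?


Total days: 21
Days per week: 7
Division: 21 / 7 = 3 remainder 0
Complete weeks: 3
Remaining days: 0

3


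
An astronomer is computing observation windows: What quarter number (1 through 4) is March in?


Month: March (month 3)
Q1: January-March (months 1-3)
Q2: April-June (months 4-6)
Q3: July-September (months 7-9)
Q4: October-December (months 10-12)
Month 3 falls in Q1

1


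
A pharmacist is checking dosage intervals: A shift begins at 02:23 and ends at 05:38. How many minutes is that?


Start time: 02:23 = 143 minutes from midnight
End time: 05:38 = 338 minutes from midnight
Difference: 338 - 143 = 195 minutes
That is 3 hours and 15 minutes

195


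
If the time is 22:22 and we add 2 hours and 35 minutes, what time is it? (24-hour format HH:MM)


Start time: 22:22
Adding: 2 hours 35 minutes
Minutes: 22 + 35 = 57
Hours: 22 + 2 + 0 = 24
Hour wraparound: 24 mod 24 = 0
Result: 00:57

00:57


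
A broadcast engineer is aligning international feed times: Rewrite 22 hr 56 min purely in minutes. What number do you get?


Hours: 22
Extra minutes: 56
Minutes per hour: 60
Hours to minutes: 22 x 60 = 1320
Total: 1320 + 56 = 1376

1376


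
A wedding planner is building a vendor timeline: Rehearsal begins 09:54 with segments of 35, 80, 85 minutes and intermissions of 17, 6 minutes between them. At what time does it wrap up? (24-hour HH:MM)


Start: 09:54 = 594 min from midnight
  after task 1 (35 min): 10:29
  after break (17 min): 10:46
  after task 2 (80 min): 12:06
  after break (6 min): 12:12
  after task 3 (85 min): 13:37
Total elapsed: 223 minutes
End time: 13:37

13:37


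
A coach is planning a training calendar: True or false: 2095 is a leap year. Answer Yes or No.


Year: 2095
Divisible by 4? 2095 / 4 = 523.75 -> No
Not divisible by 4, so NOT a leap year

No


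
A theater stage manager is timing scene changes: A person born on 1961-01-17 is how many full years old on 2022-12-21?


Birth: 1961-01-17
Reference: 2022-12-21
Year difference: 2022 - 1961 = 61
Has birthday (01-17) occurred by 12-21? Yes
Age in full years: 61

61


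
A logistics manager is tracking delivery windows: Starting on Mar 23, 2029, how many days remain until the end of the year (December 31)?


Start: March 23, 2029
End: December 31, 2029
Days left in March: 8
April: 30
May: 31
June: 30
July: 31
... plus remaining months
Sum of remaining months: 275
Total: 8 + 275 = 283

283


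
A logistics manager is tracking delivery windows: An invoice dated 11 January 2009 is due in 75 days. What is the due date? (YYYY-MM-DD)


Start: 2009-01-11
Adding 75 days
Days remaining in January: 20
After January: 55 days still to add
February 2009: 28 days, 27 remaining
March 2009 has 31 days, need 27
Result: 2009-03-27

2009-03-27


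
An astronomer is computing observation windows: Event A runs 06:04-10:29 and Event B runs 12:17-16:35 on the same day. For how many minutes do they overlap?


Interval A: [364, 629] minutes from midnight
Interval B: [737, 995] minutes from midnight
Overlap start = max(364, 737) = 737
Overlap end = min(629, 995) = 629
End <= start, so the intervals do not overlap: 0 minutes

0


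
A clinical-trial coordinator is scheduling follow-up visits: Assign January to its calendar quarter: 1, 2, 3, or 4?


Month: January (month 1)
Q1: January-March (months 1-3)
Q2: April-June (months 4-6)
Q3: July-September (months 7-9)
Q4: October-December (months 10-12)
Month 1 falls in Q1

1


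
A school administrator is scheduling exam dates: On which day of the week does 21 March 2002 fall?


Date: 2002-03-21
January 1, 2002 is a Tuesday
Day of year: 80
Offset from Jan 1: 79 days
79 mod 7 = 2
Result: Thursday

Thursday


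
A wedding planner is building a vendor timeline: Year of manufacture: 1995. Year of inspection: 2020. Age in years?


Birth year: 1995
Current year: 2020
Age = current year - birth year
Age = 2020 - 1995 = 25

25


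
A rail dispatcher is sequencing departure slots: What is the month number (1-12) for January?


Calendar month order:
1. January <--
2. February
January is month number 1

1


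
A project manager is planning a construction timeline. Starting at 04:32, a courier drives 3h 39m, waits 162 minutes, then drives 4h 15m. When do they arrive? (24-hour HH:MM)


Depart: 04:32
Leg 1: +219 min -> 08:11
Layover: +162 min -> 10:53
Leg 2: +255 min -> 15:08
Total travel: 636 minutes = 10h 36m
Arrival: 15:08

15:08


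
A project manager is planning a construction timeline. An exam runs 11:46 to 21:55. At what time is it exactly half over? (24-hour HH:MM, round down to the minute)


Start time: 11:46 = 706 minutes from midnight
End time: 21:55 = 1315 minutes from midnight
Sum: 706 + 1315 = 2021
Midpoint: 2021 / 2 = 1010 minutes
Convert: 1010 / 60 = 16 hours, 50 minutes
Result: 16:50

16:50


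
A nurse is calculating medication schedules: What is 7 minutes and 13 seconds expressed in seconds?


Minutes: 7
Extra seconds: 13
Seconds per minute: 60
Minutes to seconds: 7 x 60 = 420
Total: 420 + 13 = 433

433


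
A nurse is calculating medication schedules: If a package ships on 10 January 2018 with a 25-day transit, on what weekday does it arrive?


Start: 2018-01-10 (Wednesday)
Step 1 - find target date: add 25 days
  2018-01-10 + 25 days = 2018-02-04
Step 2 - day of week:
  25 mod 7 = 4
  Wednesday + 4 days -> Sunday
Result: Sunday (2018-02-04)

Sunday


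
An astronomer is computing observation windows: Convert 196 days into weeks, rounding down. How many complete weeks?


Total days: 196
Days per week: 7
Division: 196 / 7 = 28 remainder 0
Complete weeks: 28
Remaining days: 0

28


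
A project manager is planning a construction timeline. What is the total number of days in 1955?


Year: 1955
Check leap year rules:
Divisible by 4? No
1955 is not a leap year
Days: 365

365


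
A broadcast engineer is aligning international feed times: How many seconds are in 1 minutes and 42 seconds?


Minutes: 1
Seconds: 42
Convert minutes to seconds: 1 x 60 = 60
Add remaining seconds: 60 + 42 = 102

102


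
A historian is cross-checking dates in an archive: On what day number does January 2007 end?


Month: January
Year: 2007
January is a 31-day month
Total: 31 days

31


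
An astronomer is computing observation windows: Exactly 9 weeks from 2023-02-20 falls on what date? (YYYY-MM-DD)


Start: 2023-02-20
Weeks to add: 9
Convert to days: 9 x 7 = 63 days
Add 63 days to 2023-02-20
Result: 2023-04-24

2023-04-24


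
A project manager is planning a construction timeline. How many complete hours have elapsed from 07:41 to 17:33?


Start: 07:41
End: 17:33
Hour difference: 17 - 7 = 10 hours
Minute difference: 33 - 41 = -8 minutes
Total minutes: 592
Complete hours: 592 / 60 = 9 (remainder 52)

9


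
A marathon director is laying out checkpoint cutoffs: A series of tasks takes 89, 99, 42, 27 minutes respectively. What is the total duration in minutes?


Durations: 89, 99, 42, 27
Running sum: 89
+ 99 = 188
+ 42 = 230
+ 27 = 257
Total duration: 257 minutes
That is 4 hours and 17 minutes

257


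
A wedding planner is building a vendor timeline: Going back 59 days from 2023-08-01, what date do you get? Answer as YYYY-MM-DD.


Start: 2023-08-01
Subtracting 59 days
Days already passed in August: 1
After going back through August: 58 more days to subtract
July 2023: 31 days, 27 remaining
June 2023 has 30 days, need 27
Result: 2023-06-03

2023-06-03


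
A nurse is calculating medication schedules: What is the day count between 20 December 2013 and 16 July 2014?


Start date: 2013-12-20
End date: 2014-07-16
Dec 2013: +12 days
Jan 2014: +31 days
Feb 2014: +28 days
... (5 more months)
Total: 208 days

208


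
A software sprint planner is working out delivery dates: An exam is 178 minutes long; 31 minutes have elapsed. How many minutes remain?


Total budget: 178 minutes
Time used: 31 minutes
Remaining: 178 - 31 = 147 minutes
Percent used: 17.4%
Percent remaining: 82.6%

147


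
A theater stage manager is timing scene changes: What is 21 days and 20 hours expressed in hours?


Days: 21
Extra hours: 20
Hours per day: 24
Days to hours: 21 x 24 = 504
Total: 504 + 20 = 524

524


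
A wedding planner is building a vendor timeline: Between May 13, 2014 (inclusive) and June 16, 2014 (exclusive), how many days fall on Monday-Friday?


Start: 2014-05-13 (Tuesday)
End (exclusive): 2014-06-16 (Monday)
Total calendar days: 34
Full weeks: 34 // 7 = 4 -> 20 weekdays
Remaining 6 days starting on Tuesday:
  Tue(w), Wed(w), Thu(w), Fri(w), Sat(-), Sun(-) -> 4 weekdays
Total business days: 20 + 4 = 24

24


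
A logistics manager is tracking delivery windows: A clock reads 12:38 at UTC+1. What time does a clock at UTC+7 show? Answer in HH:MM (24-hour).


Local time: 12:38 at UTC+1 (offset 1h)
Target zone: UTC+7 (offset 7h)
Difference: 7 - (1) = 6 hours
Calculation: 12 + (6) = 18
Result: 18:38

18:38


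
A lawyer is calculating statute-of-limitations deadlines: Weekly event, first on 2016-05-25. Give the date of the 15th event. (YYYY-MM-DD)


First occurrence: 2016-05-25 (occurrence 1)
Each occurrence is 7 days after the previous.
Occurrence 15 is 14 weeks after the first.
14 weeks = 98 days
2016-05-25 + 98 days = 2016-08-31

2016-08-31


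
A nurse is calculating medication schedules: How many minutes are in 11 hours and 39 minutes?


Hours: 11
Minutes: 39
Convert hours to minutes: 11 x 60 = 660
Add remaining minutes: 660 + 39 = 699

699


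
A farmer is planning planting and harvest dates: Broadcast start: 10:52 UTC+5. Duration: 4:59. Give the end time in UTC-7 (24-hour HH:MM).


Start: 10:52 in UTC+5
Step 1 - add duration:
  minutes: 52 + 59 = 111 (carry 1h)
  hours: 10 + 4 + 1 = 15
  end in UTC+5: 15:51
Step 2 - convert UTC+5 -> UTC-7:
  offset difference: -7 - (5) = -12 hours
  15 + (-12) = 3 -> mod 24 = 3
Result: 03:51 in UTC-7

03:51


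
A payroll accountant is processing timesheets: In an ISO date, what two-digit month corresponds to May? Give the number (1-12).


Calendar month order:
4. April
5. May <--
6. June
May is month number 5

5


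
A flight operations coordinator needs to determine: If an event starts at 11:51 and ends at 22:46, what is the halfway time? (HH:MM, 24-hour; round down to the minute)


Start time: 11:51 = 711 minutes from midnight
End time: 22:46 = 1366 minutes from midnight
Sum: 711 + 1366 = 2077
Midpoint: 2077 / 2 = 1038 minutes
Convert: 1038 / 60 = 17 hours, 18 minutes
Result: 17:18

17:18


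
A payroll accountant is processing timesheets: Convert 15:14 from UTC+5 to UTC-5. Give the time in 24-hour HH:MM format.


Local time: 15:14 at UTC+5 (offset 5h)
Target zone: UTC-5 (offset -5h)
Difference: -5 - (5) = -10 hours
Calculation: 15 + (-10) = 5
Result: 05:14

05:14


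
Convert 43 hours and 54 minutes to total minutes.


Hours: 43
Minutes: 54
Convert hours to minutes: 43 x 60 = 2580
Add remaining minutes: 2580 + 54 = 2634

2634


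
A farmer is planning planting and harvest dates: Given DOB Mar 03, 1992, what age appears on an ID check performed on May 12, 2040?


Birth: 1992-03-03
Reference: 2040-05-12
Year difference: 2040 - 1992 = 48
Has birthday (03-03) occurred by 05-12? Yes
Age in full years: 48

48


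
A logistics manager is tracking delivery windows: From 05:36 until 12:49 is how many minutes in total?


Start time: 05:36 = 336 minutes from midnight
End time: 12:49 = 769 minutes from midnight
Difference: 769 - 336 = 433 minutes
That is 7 hours and 13 minutes

433


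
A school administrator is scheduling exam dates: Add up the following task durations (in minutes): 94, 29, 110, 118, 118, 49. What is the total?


Durations: 94, 29, 110, 118, 118, 49
Running sum: 94
+ 29 = 123
+ 110 = 233
+ 118 = 351
+ 118 = 469
+ 49 = 518
Total duration: 518 minutes
That is 8 hours and 38 minutes

518


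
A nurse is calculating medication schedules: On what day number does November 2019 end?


Month: November
Year: 2019
November is a 30-day month
Total: 30 days

30


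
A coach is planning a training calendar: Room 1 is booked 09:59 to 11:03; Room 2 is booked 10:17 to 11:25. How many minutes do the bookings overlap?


Interval A: [599, 663] minutes from midnight
Interval B: [617, 685] minutes from midnight
Overlap start = max(599, 617) = 617
Overlap end = min(663, 685) = 663
Overlap = 663 - 617 = 46 minutes

46


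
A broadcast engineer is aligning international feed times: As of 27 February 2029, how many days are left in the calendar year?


Start: February 27, 2029
End: December 31, 2029
Days left in February: 1
March: 31
April: 30
May: 31
June: 30
... plus remaining months
Sum of remaining months: 306
Total: 1 + 306 = 307

307


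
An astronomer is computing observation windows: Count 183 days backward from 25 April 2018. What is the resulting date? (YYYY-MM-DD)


Start: 2018-04-25
Subtracting 183 days
Days already passed in April: 25
After going back through April: 158 more days to subtract
March 2018: 31 days, 127 remaining
February 2018: 28 days, 99 remaining
January 2018: 31 days, 68 remaining
December 2017: 31 days, 37 remaining
Result: 2017-10-24

2017-10-24


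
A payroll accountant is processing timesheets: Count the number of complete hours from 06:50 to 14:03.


Start: 06:50
End: 14:03
Hour difference: 14 - 6 = 8 hours
Minute difference: 3 - 50 = -47 minutes
Total minutes: 433
Complete hours: 433 / 60 = 7 (remainder 13)

7


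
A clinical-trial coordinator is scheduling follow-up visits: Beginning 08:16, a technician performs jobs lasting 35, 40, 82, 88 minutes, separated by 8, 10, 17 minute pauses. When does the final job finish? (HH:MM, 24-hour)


Start: 08:16 = 496 min from midnight
  after task 1 (35 min): 08:51
  after break (8 min): 08:59
  after task 2 (40 min): 09:39
  after break (10 min): 09:49
  after task 3 (82 min): 11:11
  after break (17 min): 11:28
  after task 4 (88 min): 12:56
Total elapsed: 280 minutes
End time: 12:56

12:56


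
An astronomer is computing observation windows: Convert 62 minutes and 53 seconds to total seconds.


Minutes: 62
Extra seconds: 53
Seconds per minute: 60
Minutes to seconds: 62 x 60 = 3720
Total: 3720 + 53 = 3773

3773


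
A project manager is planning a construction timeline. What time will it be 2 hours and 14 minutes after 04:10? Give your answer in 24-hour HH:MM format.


Start time: 04:10
Adding: 2 hours 14 minutes
Minutes: 10 + 14 = 24
Hours: 4 + 2 + 0 = 6
Result: 06:24

06:24


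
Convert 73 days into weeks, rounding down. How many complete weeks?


Total days: 73
Days per week: 7
Division: 73 / 7 = 10 remainder 3
Complete weeks: 10
Remaining days: 3

10


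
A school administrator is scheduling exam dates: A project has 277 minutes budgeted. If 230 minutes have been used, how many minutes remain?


Total budget: 277 minutes
Time used: 230 minutes
Remaining: 277 - 230 = 47 minutes
Percent used: 83.0%
Percent remaining: 17.0%

47


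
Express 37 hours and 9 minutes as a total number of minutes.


Hours: 37
Extra minutes: 9
Minutes per hour: 60
Hours to minutes: 37 x 60 = 2220
Total: 2220 + 9 = 2229

2229


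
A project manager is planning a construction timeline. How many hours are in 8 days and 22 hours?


Days: 8
Extra hours: 22
Hours per day: 24
Days to hours: 8 x 24 = 192
Total: 192 + 22 = 214

214


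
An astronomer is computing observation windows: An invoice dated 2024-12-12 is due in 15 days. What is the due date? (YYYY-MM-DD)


Start: 2024-12-12
Adding 15 days
Days remaining in December: 19
Result: 2024-12-27

2024-12-27


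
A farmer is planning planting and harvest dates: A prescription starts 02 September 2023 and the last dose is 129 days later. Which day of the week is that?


Start: 2023-09-02 (Saturday)
Step 1 - find target date: add 129 days
  2023-09-02 + 129 days = 2024-01-09
Step 2 - day of week:
  129 mod 7 = 3
  Saturday + 3 days -> Tuesday
Result: Tuesday (2024-01-09)

Tuesday


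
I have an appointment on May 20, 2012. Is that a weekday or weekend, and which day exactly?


Date: 2012-05-20
January 1, 2012 is a Sunday
Day of year: 141
Offset from Jan 1: 140 days
140 mod 7 = 0
Result: Sunday

Sunday


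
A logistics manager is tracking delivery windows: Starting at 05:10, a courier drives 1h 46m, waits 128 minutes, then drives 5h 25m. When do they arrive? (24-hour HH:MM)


Depart: 05:10
Leg 1: +106 min -> 06:56
Layover: +128 min -> 09:04
Leg 2: +325 min -> 14:29
Total travel: 559 minutes = 9h 19m
Arrival: 14:29

14:29


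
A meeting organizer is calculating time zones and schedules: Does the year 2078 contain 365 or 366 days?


Year: 2078
Check leap year rules:
Divisible by 4? No
2078 is not a leap year
Days: 365

365


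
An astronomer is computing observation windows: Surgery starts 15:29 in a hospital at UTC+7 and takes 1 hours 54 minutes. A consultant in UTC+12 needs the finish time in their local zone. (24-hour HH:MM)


Start: 15:29 in UTC+7
Step 1 - add duration:
  minutes: 29 + 54 = 83 (carry 1h)
  hours: 15 + 1 + 1 = 17
  end in UTC+7: 17:23
Step 2 - convert UTC+7 -> UTC+12:
  offset difference: 12 - (7) = 5 hours
  17 + (5) = 22 -> mod 24 = 22
Result: 22:23 in UTC+12

22:23


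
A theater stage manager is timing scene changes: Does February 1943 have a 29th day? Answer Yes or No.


Year: 1943
Divisible by 4? 1943 / 4 = 485.75 -> No
Not divisible by 4, so NOT a leap year

No


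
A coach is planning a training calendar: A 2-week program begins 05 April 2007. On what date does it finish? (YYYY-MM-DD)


Start: 2007-04-05
Weeks to add: 2
Convert to days: 2 x 7 = 14 days
Add 14 days to 2007-04-05
Result: 2007-04-19

2007-04-19


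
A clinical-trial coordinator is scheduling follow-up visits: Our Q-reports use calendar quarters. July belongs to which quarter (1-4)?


Month: July (month 7)
Q1: January-March (months 1-3)
Q2: April-June (months 4-6)
Q3: July-September (months 7-9)
Q4: October-December (months 10-12)
Month 7 falls in Q3

3


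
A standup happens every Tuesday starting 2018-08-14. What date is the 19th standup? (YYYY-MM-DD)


First occurrence: 2018-08-14 (occurrence 1)
Each occurrence is 7 days after the previous.
Occurrence 19 is 18 weeks after the first.
18 weeks = 126 days
2018-08-14 + 126 days = 2018-12-18

2018-12-18


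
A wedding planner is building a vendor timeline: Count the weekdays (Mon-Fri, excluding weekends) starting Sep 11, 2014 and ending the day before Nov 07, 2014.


Start: 2014-09-11 (Thursday)
End (exclusive): 2014-11-07 (Friday)
Total calendar days: 57
Full weeks: 57 // 7 = 8 -> 40 weekdays
Remaining 1 days starting on Thursday:
  Thu(w) -> 1 weekdays
Total business days: 40 + 1 = 41

41


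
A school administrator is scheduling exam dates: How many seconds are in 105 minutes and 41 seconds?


Minutes: 105
Seconds: 41
Convert minutes to seconds: 105 x 60 = 6300
Add remaining seconds: 6300 + 41 = 6341

6341


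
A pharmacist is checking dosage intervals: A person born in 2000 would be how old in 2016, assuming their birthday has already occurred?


Birth year: 2000
Current year: 2016
Age = current year - birth year
Age = 2016 - 2000 = 16

16


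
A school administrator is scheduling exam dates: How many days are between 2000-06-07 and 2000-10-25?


Start date: 2000-06-07
End date: 2000-10-25
Jun 2000: +24 days
Jul 2000: +31 days
Aug 2000: +31 days
Sep 2000: +30 days
Oct 2000: +24 days
Total: 140 days

140


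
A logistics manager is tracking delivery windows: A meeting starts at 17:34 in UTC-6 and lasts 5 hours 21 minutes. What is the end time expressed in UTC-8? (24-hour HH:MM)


Start: 17:34 in UTC-6
Step 1 - add duration:
  minutes: 34 + 21 = 55
  hours: 17 + 5 + 0 = 22
  end in UTC-6: 22:55
Step 2 - convert UTC-6 -> UTC-8:
  offset difference: -8 - (-6) = -2 hours
  22 + (-2) = 20 -> mod 24 = 20
Result: 20:55 in UTC-8

20:55


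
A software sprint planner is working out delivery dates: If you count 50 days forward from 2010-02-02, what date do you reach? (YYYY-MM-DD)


Start: 2010-02-02
Adding 50 days
Days remaining in February: 26
After February: 24 days still to add
March 2010 has 31 days, need 24
Result: 2010-03-24

2010-03-24


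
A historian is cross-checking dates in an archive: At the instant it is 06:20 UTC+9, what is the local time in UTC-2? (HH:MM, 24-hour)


Local time: 06:20 at UTC+9 (offset 9h)
Target zone: UTC-2 (offset -2h)
Difference: -2 - (9) = -11 hours
Calculation: 6 + (-11) = -5
Wraparound: (-5) mod 24 = 19
Result: 19:20

19:20
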